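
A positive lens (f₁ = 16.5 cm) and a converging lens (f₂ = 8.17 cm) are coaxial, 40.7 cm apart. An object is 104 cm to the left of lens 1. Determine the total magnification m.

Lens 1: 1/d_i1 = 1/(16.5) − 1/(104) = 0.05099, so d_i1 = 19.61 cm; m₁ = −d_i1/d_o1 = -0.1886.
d_o2 = 40.7 − (19.61) = 21.09 cm.
Lens 2: 1/d_i2 = 1/(8.17) − 1/(21.09) = 0.07498, so d_i2 = 13.34 cm; m₂ = −d_i2/d_o2 = -0.6324.
m = m₁·m₂ = (-0.1886)(-0.6324) = +0.119.

m = +0.119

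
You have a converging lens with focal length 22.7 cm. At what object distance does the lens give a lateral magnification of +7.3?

m = −d_i/d_o ⇒ d_i = −m·d_o.
1/f = 1/d_o + 1/d_i = 1/d_o − 1/(m·d_o) = (1 − 1/m)/d_o, so d_o = f(1 − 1/m) = (22.70)(1 − 1/(+7.3)) = 19.6 cm.

19.6 cm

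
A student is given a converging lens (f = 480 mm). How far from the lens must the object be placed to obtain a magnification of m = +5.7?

396 mm

m = −d_i/d_o ⇒ d_i = −m·d_o.
1/f = 1/d_o + 1/d_i = 1/d_o − 1/(m·d_o) = (1 − 1/m)/d_o, so d_o = f(1 − 1/m) = (480.0)(1 − 1/(+5.7)) = 396 mm.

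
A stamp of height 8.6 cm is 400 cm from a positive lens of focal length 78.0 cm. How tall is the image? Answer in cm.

2.08 cm

1/d_i = 1/f − 1/d_o = 1/(78.00) − 1/(400) = 0.01032, so d_i = 96.89 cm.
m = −d_i/d_o = -0.2422.
|h_i| = |m|·h_o = 0.2422 × 8.6 = 2.08 cm. The image is real, inverted and reduced, on the far side of the lens.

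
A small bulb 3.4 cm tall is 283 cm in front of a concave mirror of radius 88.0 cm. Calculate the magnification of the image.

f = R/2 = 88.0/2 = 44.00 cm.
1/d_i = 1/f − 1/d_o = 1/(44.00) − 1/(283) = 0.01919, so d_i = 52.10 cm.
m = −d_i/d_o = −(52.10)/(283) = -0.184.
The image is real, inverted and reduced, in front of the mirror.

m = -0.184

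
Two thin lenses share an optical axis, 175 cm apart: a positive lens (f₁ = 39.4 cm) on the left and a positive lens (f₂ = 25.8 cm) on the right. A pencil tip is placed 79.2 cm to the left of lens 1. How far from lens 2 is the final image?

35.2 cm

Lens 1: 1/d_i1 = 1/f₁ − 1/d_o1 = 1/(39.4) − 1/(79.2) = 0.01275, so d_i1 = 78.40 cm.
The intermediate image is 78.40 cm to the right of lens 1, which is 175 − (78.40) = 96.60 cm to the left of lens 2, so d_o2 = +96.60 cm.
Lens 2: 1/d_i2 = 1/f₂ − 1/d_o2 = 1/(25.8) − 1/(96.60) = 0.02841, so d_i2 = 35.2 cm.
The final image is real, 35.2 cm to the right of lens 2 (overall magnification ≈ 0.36).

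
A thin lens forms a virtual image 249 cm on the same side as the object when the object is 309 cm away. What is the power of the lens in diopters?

P = -0.0780 D

Virtual image ⇒ d_i = −249 cm.
1/f = 1/d_o + 1/d_i = 1/(309) + 1/(-249) = -0.0007798 cm⁻¹.
f = -1282 cm = -12.82 m, so P = 1/f = -0.0780 D.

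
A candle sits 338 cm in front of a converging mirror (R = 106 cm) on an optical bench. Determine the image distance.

62.9 cm

f = R/2 = 106/2 = 53.00 cm.
Mirror equation: 1/s_i = 1/f − 1/s_o = 1/(53.00) − 1/(338) = 0.01887 − 0.002959 = 0.01591, so s_i = 62.9 cm.
The image is real, inverted and reduced, in front of the mirror.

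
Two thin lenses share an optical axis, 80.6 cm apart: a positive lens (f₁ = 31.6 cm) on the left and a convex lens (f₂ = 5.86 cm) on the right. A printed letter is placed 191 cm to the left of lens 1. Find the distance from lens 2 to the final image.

6.79 cm

Lens 1: 1/d_i1 = 1/f₁ − 1/d_o1 = 1/(31.6) − 1/(191) = 0.02641, so d_i1 = 37.86 cm.
The intermediate image is 37.86 cm to the right of lens 1, which is 80.6 − (37.86) = 42.74 cm to the left of lens 2, so d_o2 = +42.74 cm.
Lens 2: 1/d_i2 = 1/f₂ − 1/d_o2 = 1/(5.86) − 1/(42.74) = 0.1473, so d_i2 = 6.79 cm.
The final image is real, 6.79 cm to the right of lens 2 (overall magnification ≈ 0.032).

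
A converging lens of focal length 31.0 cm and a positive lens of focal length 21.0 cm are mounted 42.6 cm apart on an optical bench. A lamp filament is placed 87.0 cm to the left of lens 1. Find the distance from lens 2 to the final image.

4.40 cm

Lens 1: 1/d_i1 = 1/f₁ − 1/d_o1 = 1/(31.0) − 1/(87.0) = 0.02076, so d_i1 = 48.16 cm.
The intermediate image is 48.16 cm to the right of lens 1, which lies 5.560 cm to the right of lens 2 — a virtual object — so d_o2 = −5.560 cm.
Lens 2: 1/d_i2 = 1/f₂ − 1/d_o2 = 1/(21.0) − 1/(-5.560) = 0.2275, so d_i2 = 4.40 cm.
The final image is real, 4.40 cm to the right of lens 2 (overall magnification ≈ -0.44).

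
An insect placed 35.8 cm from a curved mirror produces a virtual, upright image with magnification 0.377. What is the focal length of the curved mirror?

m = −d_i/d_o ⇒ d_i = −m·d_o = −(+0.377)·(35.8) = -13.50 cm.
1/f = 1/d_o + 1/d_i = 1/(35.8) + 1/(-13.50) = -0.04614, so f = -21.7 cm.
Since f is negative, the curved mirror is convex.

f = -21.7 cm (convex)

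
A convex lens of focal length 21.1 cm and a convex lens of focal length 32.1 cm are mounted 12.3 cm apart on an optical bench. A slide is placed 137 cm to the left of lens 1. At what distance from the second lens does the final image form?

9.07 cm

Lens 1: 1/d_i1 = 1/f₁ − 1/d_o1 = 1/(21.1) − 1/(137) = 0.04009, so d_i1 = 24.94 cm.
The intermediate image is 24.94 cm to the right of lens 1, which lies 12.64 cm to the right of lens 2 — a virtual object — so d_o2 = −12.64 cm.
Lens 2: 1/d_i2 = 1/f₂ − 1/d_o2 = 1/(32.1) − 1/(-12.64) = 0.1103, so d_i2 = 9.07 cm.
The final image is real, 9.07 cm to the right of lens 2 (overall magnification ≈ -0.13).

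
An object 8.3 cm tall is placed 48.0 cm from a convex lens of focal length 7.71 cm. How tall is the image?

1/d_i = 1/f − 1/d_o = 1/(7.710) − 1/(48.0) = 0.1089, so d_i = 9.185 cm.
m = −d_i/d_o = -0.1914.
|h_i| = |m|·h_o = 0.1914 × 8.3 = 1.59 cm. The image is real, inverted and reduced, on the far side of the lens.

1.59 cm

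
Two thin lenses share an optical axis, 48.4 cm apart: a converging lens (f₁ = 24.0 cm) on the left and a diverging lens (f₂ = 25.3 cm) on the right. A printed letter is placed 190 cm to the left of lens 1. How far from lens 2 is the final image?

Lens 1: 1/d_i1 = 1/f₁ − 1/d_o1 = 1/(24.0) − 1/(190) = 0.03640, so d_i1 = 27.47 cm.
The intermediate image is 27.47 cm to the right of lens 1, which is 48.4 − (27.47) = 20.93 cm to the left of lens 2, so d_o2 = +20.93 cm.
Lens 2 is diverging, so f₂ = −25.3 cm.
Lens 2: 1/d_i2 = 1/f₂ − 1/d_o2 = 1/(-25.3) − 1/(20.93) = -0.08730, so d_i2 = -11.5 cm.
The final image is virtual, 11.5 cm to the left of lens 2 (overall magnification ≈ -0.079).

11.5 cm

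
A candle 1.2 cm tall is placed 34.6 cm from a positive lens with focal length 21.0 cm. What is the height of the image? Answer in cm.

1.85 cm

1/d_i = 1/f − 1/d_o = 1/(21.00) − 1/(34.6) = 0.01872, so d_i = 53.43 cm.
m = −d_i/d_o = -1.544.
|h_i| = |m|·h_o = 1.544 × 1.2 = 1.85 cm. The image is real, inverted and enlarged, on the far side of the lens.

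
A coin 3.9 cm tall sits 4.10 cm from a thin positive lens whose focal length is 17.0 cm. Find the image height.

1/d_i = 1/f − 1/d_o = 1/(17.00) − 1/(4.10) = -0.1851, so d_i = -5.403 cm.
m = −d_i/d_o = +1.318.
|h_i| = |m|·h_o = 1.318 × 3.9 = 5.14 cm. The image is virtual, upright and enlarged, on the same side as the object.

5.14 cm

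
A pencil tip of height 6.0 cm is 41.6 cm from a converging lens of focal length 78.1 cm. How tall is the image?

1/d_i = 1/f − 1/d_o = 1/(78.10) − 1/(41.6) = -0.01123, so d_i = -89.01 cm.
m = −d_i/d_o = +2.140.
|h_i| = |m|·h_o = 2.140 × 6.0 = 12.8 cm. The image is virtual, upright and enlarged, on the same side as the object.

12.8 cm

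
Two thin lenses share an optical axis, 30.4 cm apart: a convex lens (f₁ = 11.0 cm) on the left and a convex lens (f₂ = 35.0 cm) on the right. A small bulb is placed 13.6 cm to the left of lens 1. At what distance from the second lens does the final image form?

Lens 1: 1/d_i1 = 1/f₁ − 1/d_o1 = 1/(11.0) − 1/(13.6) = 0.01738, so d_i1 = 57.54 cm.
The intermediate image is 57.54 cm to the right of lens 1, which lies 27.14 cm to the right of lens 2 — a virtual object — so d_o2 = −27.14 cm.
Lens 2: 1/d_i2 = 1/f₂ − 1/d_o2 = 1/(35.0) − 1/(-27.14) = 0.06542, so d_i2 = 15.3 cm.
The final image is real, 15.3 cm to the right of lens 2 (overall magnification ≈ -2.4).

15.3 cm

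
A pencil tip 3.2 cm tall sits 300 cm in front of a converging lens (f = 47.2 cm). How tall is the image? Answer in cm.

1/d_i = 1/f − 1/d_o = 1/(47.20) − 1/(300) = 0.01785, so d_i = 56.01 cm.
m = −d_i/d_o = -0.1867.
|h_i| = |m|·h_o = 0.1867 × 3.2 = 0.597 cm. The image is real, inverted and reduced, on the far side of the lens.

0.597 cm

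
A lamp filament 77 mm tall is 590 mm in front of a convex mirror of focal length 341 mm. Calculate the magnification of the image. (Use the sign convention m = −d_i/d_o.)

m = +0.366

For a convex mirror, f = -341 mm.
1/d_i = 1/f − 1/d_o = 1/(-341.0) − 1/(590) = -0.004627, so d_i = -216.1 mm.
m = −d_i/d_o = −(-216.1)/(590) = +0.366.
The image is virtual, upright and reduced, behind the mirror.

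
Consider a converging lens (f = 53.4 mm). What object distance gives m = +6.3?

m = −d_i/d_o ⇒ d_i = −m·d_o.
1/f = 1/d_o + 1/d_i = 1/d_o − 1/(m·d_o) = (1 − 1/m)/d_o, so d_o = f(1 − 1/m) = (53.40)(1 − 1/(+6.3)) = 44.9 mm.

44.9 mm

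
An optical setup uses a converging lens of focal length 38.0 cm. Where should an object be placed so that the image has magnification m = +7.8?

m = −d_i/d_o ⇒ d_i = −m·d_o.
1/f = 1/d_o + 1/d_i = 1/d_o − 1/(m·d_o) = (1 − 1/m)/d_o, so d_o = f(1 − 1/m) = (38.00)(1 − 1/(+7.8)) = 33.1 cm.

33.1 cm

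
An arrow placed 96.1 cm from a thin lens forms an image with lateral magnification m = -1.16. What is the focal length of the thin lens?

f = 51.6 cm (converging)

m = −d_i/d_o ⇒ d_i = −m·d_o = −(-1.16)·(96.1) = 111.5 cm.
1/f = 1/d_o + 1/d_i = 1/(96.1) + 1/(111.5) = 0.01937, so f = 51.6 cm.
Since f is positive, the thin lens is converging.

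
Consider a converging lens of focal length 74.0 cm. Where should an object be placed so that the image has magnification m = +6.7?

m = −d_i/d_o ⇒ d_i = −m·d_o.
1/f = 1/d_o + 1/d_i = 1/d_o − 1/(m·d_o) = (1 − 1/m)/d_o, so d_o = f(1 − 1/m) = (74.00)(1 − 1/(+6.7)) = 63.0 cm.

63.0 cm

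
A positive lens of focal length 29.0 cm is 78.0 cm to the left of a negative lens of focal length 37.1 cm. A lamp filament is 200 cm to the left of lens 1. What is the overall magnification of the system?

Lens 1: 1/d_i1 = 1/(29.0) − 1/(200) = 0.02948, so d_i1 = 33.92 cm; m₁ = −d_i1/d_o1 = -0.1696.
d_o2 = 78.0 − (33.92) = 44.08 cm.
f₂ = −37.1 cm (diverging).
Lens 2: 1/d_i2 = 1/(-37.1) − 1/(44.08) = -0.04964, so d_i2 = -20.14 cm; m₂ = −d_i2/d_o2 = +0.4570.
m = m₁·m₂ = (-0.1696)(+0.4570) = -0.0775.

m = -0.0775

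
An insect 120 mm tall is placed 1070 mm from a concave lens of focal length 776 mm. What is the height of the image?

50.4 mm

For a concave lens, f = -776 mm.
1/d_i = 1/f − 1/d_o = 1/(-776.0) − 1/(1070) = -0.002223, so d_i = -449.8 mm.
m = −d_i/d_o = +0.4204.
|h_i| = |m|·h_o = 0.4204 × 120 = 50.4 mm. The image is virtual, upright and reduced, on the same side as the object.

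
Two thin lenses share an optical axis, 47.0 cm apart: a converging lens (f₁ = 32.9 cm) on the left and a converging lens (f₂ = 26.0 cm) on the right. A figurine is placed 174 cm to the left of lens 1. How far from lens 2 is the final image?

8.54 cm

Lens 1: 1/d_i1 = 1/f₁ − 1/d_o1 = 1/(32.9) − 1/(174) = 0.02465, so d_i1 = 40.57 cm.
The intermediate image is 40.57 cm to the right of lens 1, which is 47.0 − (40.57) = 6.430 cm to the left of lens 2, so d_o2 = +6.430 cm.
Lens 2: 1/d_i2 = 1/f₂ − 1/d_o2 = 1/(26.0) − 1/(6.430) = -0.1171, so d_i2 = -8.54 cm.
The final image is virtual, 8.54 cm to the left of lens 2 (overall magnification ≈ -0.31).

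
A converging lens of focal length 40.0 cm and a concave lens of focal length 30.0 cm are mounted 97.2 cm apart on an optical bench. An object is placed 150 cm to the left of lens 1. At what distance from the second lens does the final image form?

Lens 1: 1/d_i1 = 1/f₁ − 1/d_o1 = 1/(40.0) − 1/(150) = 0.01833, so d_i1 = 54.55 cm.
The intermediate image is 54.55 cm to the right of lens 1, which is 97.2 − (54.55) = 42.65 cm to the left of lens 2, so d_o2 = +42.65 cm.
Lens 2 is diverging, so f₂ = −30.0 cm.
Lens 2: 1/d_i2 = 1/f₂ − 1/d_o2 = 1/(-30.0) − 1/(42.65) = -0.05678, so d_i2 = -17.6 cm.
The final image is virtual, 17.6 cm to the left of lens 2 (overall magnification ≈ -0.15).

17.6 cm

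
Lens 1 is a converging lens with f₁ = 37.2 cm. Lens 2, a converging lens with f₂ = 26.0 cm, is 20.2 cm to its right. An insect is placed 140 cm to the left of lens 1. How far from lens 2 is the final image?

14.0 cm

Lens 1: 1/d_i1 = 1/f₁ − 1/d_o1 = 1/(37.2) − 1/(140) = 0.01974, so d_i1 = 50.66 cm.
The intermediate image is 50.66 cm to the right of lens 1, which lies 30.46 cm to the right of lens 2 — a virtual object — so d_o2 = −30.46 cm.
Lens 2: 1/d_i2 = 1/f₂ − 1/d_o2 = 1/(26.0) − 1/(-30.46) = 0.07129, so d_i2 = 14.0 cm.
The final image is real, 14.0 cm to the right of lens 2 (overall magnification ≈ -0.17).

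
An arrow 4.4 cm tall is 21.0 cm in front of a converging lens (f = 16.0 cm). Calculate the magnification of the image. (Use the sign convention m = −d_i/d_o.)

1/d_i = 1/f − 1/d_o = 1/(16.00) − 1/(21.0) = 0.01488, so d_i = 67.20 cm.
m = −d_i/d_o = −(67.20)/(21.0) = -3.20.
The image is real, inverted and enlarged, on the far side of the lens.

m = -3.20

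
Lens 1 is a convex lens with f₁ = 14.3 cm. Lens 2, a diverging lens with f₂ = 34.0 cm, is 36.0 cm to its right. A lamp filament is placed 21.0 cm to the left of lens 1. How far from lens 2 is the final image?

Lens 1: 1/d_i1 = 1/f₁ − 1/d_o1 = 1/(14.3) − 1/(21.0) = 0.02231, so d_i1 = 44.82 cm.
The intermediate image is 44.82 cm to the right of lens 1, which lies 8.820 cm to the right of lens 2 — a virtual object — so d_o2 = −8.820 cm.
Lens 2 is diverging, so f₂ = −34.0 cm.
Lens 2: 1/d_i2 = 1/f₂ − 1/d_o2 = 1/(-34.0) − 1/(-8.820) = 0.08397, so d_i2 = 11.9 cm.
The final image is real, 11.9 cm to the right of lens 2 (overall magnification ≈ -2.9).

11.9 cm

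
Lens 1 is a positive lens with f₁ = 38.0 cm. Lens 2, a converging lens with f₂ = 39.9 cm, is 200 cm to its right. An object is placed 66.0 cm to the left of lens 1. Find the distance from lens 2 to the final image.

Lens 1: 1/d_i1 = 1/f₁ − 1/d_o1 = 1/(38.0) − 1/(66.0) = 0.01116, so d_i1 = 89.57 cm.
The intermediate image is 89.57 cm to the right of lens 1, which is 200 − (89.57) = 110.4 cm to the left of lens 2, so d_o2 = +110.4 cm.
Lens 2: 1/d_i2 = 1/f₂ − 1/d_o2 = 1/(39.9) − 1/(110.4) = 0.01600, so d_i2 = 62.5 cm.
The final image is real, 62.5 cm to the right of lens 2 (overall magnification ≈ 0.77).

62.5 cm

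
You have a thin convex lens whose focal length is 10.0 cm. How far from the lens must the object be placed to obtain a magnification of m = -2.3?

14.3 cm

m = −d_i/d_o ⇒ d_i = −m·d_o.
1/f = 1/d_o + 1/d_i = 1/d_o − 1/(m·d_o) = (1 − 1/m)/d_o, so d_o = f(1 − 1/m) = (10.00)(1 − 1/(-2.3)) = 14.3 cm.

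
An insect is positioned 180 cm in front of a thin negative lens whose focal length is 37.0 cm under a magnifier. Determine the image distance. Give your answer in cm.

For a negative lens, f = -37.0 cm.
Thin-lens equation: 1/s_i = 1/f − 1/s_o = 1/(-37.00) − 1/(180) = -0.02703 − 0.005556 = -0.03258, so s_i = -30.7 cm.
The image is virtual, upright and reduced, on the same side as the object.

30.7 cm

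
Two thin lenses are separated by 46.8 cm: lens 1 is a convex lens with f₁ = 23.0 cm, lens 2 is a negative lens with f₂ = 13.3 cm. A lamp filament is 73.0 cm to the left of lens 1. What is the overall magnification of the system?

m = -0.231

Lens 1: 1/d_i1 = 1/(23.0) − 1/(73.0) = 0.02978, so d_i1 = 33.58 cm; m₁ = −d_i1/d_o1 = -0.4600.
d_o2 = 46.8 − (33.58) = 13.22 cm.
f₂ = −13.3 cm (diverging).
Lens 2: 1/d_i2 = 1/(-13.3) − 1/(13.22) = -0.1508, so d_i2 = -6.630 cm; m₂ = −d_i2/d_o2 = +0.5015.
m = m₁·m₂ = (-0.4600)(+0.5015) = -0.231.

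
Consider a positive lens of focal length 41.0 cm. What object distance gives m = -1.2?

m = −d_i/d_o ⇒ d_i = −m·d_o.
1/f = 1/d_o + 1/d_i = 1/d_o − 1/(m·d_o) = (1 − 1/m)/d_o, so d_o = f(1 − 1/m) = (41.00)(1 − 1/(-1.2)) = 75.2 cm.

75.2 cm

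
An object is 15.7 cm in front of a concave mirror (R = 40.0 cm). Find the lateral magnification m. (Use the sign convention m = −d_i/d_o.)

f = R/2 = 40.0/2 = 20.00 cm.
1/d_i = 1/f − 1/d_o = 1/(20.00) − 1/(15.7) = -0.01369, so d_i = -73.02 cm.
m = −d_i/d_o = −(-73.02)/(15.7) = +4.65.
The image is virtual, upright and enlarged, behind the mirror.

m = +4.65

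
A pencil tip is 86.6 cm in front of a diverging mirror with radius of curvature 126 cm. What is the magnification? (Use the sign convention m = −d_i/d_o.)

f = R/2 = 126/2 = 63.00 cm; for a diverging mirror, f = -63.00 cm.
1/d_i = 1/f − 1/d_o = 1/(-63.00) − 1/(86.6) = -0.02742, so d_i = -36.47 cm.
m = −d_i/d_o = −(-36.47)/(86.6) = +0.421.
The image is virtual, upright and reduced, behind the mirror.

m = +0.421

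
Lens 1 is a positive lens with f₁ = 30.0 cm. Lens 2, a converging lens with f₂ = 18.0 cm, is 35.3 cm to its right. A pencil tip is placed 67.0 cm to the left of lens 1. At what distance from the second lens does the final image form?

Lens 1: 1/d_i1 = 1/f₁ − 1/d_o1 = 1/(30.0) − 1/(67.0) = 0.01841, so d_i1 = 54.32 cm.
The intermediate image is 54.32 cm to the right of lens 1, which lies 19.02 cm to the right of lens 2 — a virtual object — so d_o2 = −19.02 cm.
Lens 2: 1/d_i2 = 1/f₂ − 1/d_o2 = 1/(18.0) − 1/(-19.02) = 0.1081, so d_i2 = 9.25 cm.
The final image is real, 9.25 cm to the right of lens 2 (overall magnification ≈ -0.39).

9.25 cm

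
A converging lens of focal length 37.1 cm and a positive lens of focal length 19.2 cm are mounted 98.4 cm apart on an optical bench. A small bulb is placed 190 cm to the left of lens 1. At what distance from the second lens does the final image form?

30.3 cm

Lens 1: 1/d_i1 = 1/f₁ − 1/d_o1 = 1/(37.1) − 1/(190) = 0.02169, so d_i1 = 46.10 cm.
The intermediate image is 46.10 cm to the right of lens 1, which is 98.4 − (46.10) = 52.30 cm to the left of lens 2, so d_o2 = +52.30 cm.
Lens 2: 1/d_i2 = 1/f₂ − 1/d_o2 = 1/(19.2) − 1/(52.30) = 0.03296, so d_i2 = 30.3 cm.
The final image is real, 30.3 cm to the right of lens 2 (overall magnification ≈ 0.14).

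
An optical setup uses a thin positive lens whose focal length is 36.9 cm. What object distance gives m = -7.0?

m = −d_i/d_o ⇒ d_i = −m·d_o.
1/f = 1/d_o + 1/d_i = 1/d_o − 1/(m·d_o) = (1 − 1/m)/d_o, so d_o = f(1 − 1/m) = (36.90)(1 − 1/(-7.0)) = 42.2 cm.

42.2 cm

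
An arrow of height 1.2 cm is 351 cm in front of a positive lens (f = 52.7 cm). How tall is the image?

1/d_i = 1/f − 1/d_o = 1/(52.70) − 1/(351) = 0.01613, so d_i = 62.01 cm.
m = −d_i/d_o = -0.1767.
|h_i| = |m|·h_o = 0.1767 × 1.2 = 0.212 cm. The image is real, inverted and reduced, on the far side of the lens.

0.212 cm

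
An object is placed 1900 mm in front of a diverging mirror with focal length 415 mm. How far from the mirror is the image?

341 mm

For a diverging mirror, f = -415 mm.
Mirror equation: 1/s_i = 1/f − 1/s_o = 1/(-415.0) − 1/(1900) = -0.002410 − 0.0005263 = -0.002936, so s_i = -341 mm.
The image is virtual, upright and reduced, behind the mirror.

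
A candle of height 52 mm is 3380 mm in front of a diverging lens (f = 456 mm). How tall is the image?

For a diverging lens, f = -456 mm.
1/d_i = 1/f − 1/d_o = 1/(-456.0) − 1/(3380) = -0.002489, so d_i = -401.8 mm.
m = −d_i/d_o = +0.1189.
|h_i| = |m|·h_o = 0.1189 × 52 = 6.18 mm. The image is virtual, upright and reduced, on the same side as the object.

6.18 mm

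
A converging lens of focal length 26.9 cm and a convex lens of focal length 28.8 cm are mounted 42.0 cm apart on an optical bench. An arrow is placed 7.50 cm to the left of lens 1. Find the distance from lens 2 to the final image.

63.9 cm

Lens 1: 1/d_i1 = 1/f₁ − 1/d_o1 = 1/(26.9) − 1/(7.50) = -0.09616, so d_i1 = -10.40 cm.
The intermediate image is 10.40 cm to the left of lens 1 (virtual), which is 42.0 − (-10.40) = 52.40 cm to the left of lens 2, so d_o2 = +52.40 cm.
Lens 2: 1/d_i2 = 1/f₂ − 1/d_o2 = 1/(28.8) − 1/(52.40) = 0.01564, so d_i2 = 63.9 cm.
The final image is real, 63.9 cm to the right of lens 2 (overall magnification ≈ -1.7).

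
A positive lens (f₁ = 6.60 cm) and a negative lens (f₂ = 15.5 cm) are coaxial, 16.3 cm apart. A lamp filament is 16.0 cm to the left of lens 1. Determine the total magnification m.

m = -0.529

Lens 1: 1/d_i1 = 1/(6.60) − 1/(16.0) = 0.08902, so d_i1 = 11.23 cm; m₁ = −d_i1/d_o1 = -0.7019.
d_o2 = 16.3 − (11.23) = 5.070 cm.
f₂ = −15.5 cm (diverging).
Lens 2: 1/d_i2 = 1/(-15.5) − 1/(5.070) = -0.2618, so d_i2 = -3.820 cm; m₂ = −d_i2/d_o2 = +0.7535.
m = m₁·m₂ = (-0.7019)(+0.7535) = -0.529.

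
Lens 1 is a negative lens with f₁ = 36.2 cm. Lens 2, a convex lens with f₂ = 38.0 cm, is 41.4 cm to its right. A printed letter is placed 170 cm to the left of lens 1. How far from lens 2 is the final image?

Lens 1 is diverging, so f₁ = −36.2 cm.
Lens 1: 1/d_i1 = 1/f₁ − 1/d_o1 = 1/(-36.2) − 1/(170) = -0.03351, so d_i1 = -29.84 cm.
The intermediate image is 29.84 cm to the left of lens 1 (virtual), which is 41.4 − (-29.84) = 71.24 cm to the left of lens 2, so d_o2 = +71.24 cm.
Lens 2: 1/d_i2 = 1/f₂ − 1/d_o2 = 1/(38.0) − 1/(71.24) = 0.01228, so d_i2 = 81.4 cm.
The final image is real, 81.4 cm to the right of lens 2 (overall magnification ≈ -0.20).

81.4 cm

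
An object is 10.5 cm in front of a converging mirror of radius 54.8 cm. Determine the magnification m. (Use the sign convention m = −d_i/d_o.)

f = R/2 = 54.8/2 = 27.40 cm.
1/d_i = 1/f − 1/d_o = 1/(27.40) − 1/(10.5) = -0.05874, so d_i = -17.02 cm.
m = −d_i/d_o = −(-17.02)/(10.5) = +1.62.
The image is virtual, upright and enlarged, behind the mirror.

m = +1.62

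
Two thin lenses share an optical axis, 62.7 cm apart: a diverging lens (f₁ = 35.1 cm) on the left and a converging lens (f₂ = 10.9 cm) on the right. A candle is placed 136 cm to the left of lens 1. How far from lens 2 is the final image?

12.4 cm

Lens 1 is diverging, so f₁ = −35.1 cm.
Lens 1: 1/d_i1 = 1/f₁ − 1/d_o1 = 1/(-35.1) − 1/(136) = -0.03584, so d_i1 = -27.90 cm.
The intermediate image is 27.90 cm to the left of lens 1 (virtual), which is 62.7 − (-27.90) = 90.60 cm to the left of lens 2, so d_o2 = +90.60 cm.
Lens 2: 1/d_i2 = 1/f₂ − 1/d_o2 = 1/(10.9) − 1/(90.60) = 0.08071, so d_i2 = 12.4 cm.
The final image is real, 12.4 cm to the right of lens 2 (overall magnification ≈ -0.028).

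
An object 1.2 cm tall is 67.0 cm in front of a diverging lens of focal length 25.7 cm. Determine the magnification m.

For a diverging lens, f = -25.7 cm.
1/d_i = 1/f − 1/d_o = 1/(-25.70) − 1/(67.0) = -0.05384, so d_i = -18.57 cm.
m = −d_i/d_o = −(-18.57)/(67.0) = +0.277.
The image is virtual, upright and reduced, on the same side as the object.

m = +0.277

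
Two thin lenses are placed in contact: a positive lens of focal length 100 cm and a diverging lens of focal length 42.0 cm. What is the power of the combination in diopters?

P = -1.38 D

P₁ = 1/f₁ = 1/(1.00 m) = +1.000 D; P₂ = 1/f₂ = 1/(-0.420 m) = -2.381 D.
For thin lenses in contact, P = P₁ + P₂ = (+1.000) + (-2.381) = -1.38 D.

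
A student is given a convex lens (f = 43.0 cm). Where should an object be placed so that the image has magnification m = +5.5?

35.2 cm

m = −d_i/d_o ⇒ d_i = −m·d_o.
1/f = 1/d_o + 1/d_i = 1/d_o − 1/(m·d_o) = (1 − 1/m)/d_o, so d_o = f(1 − 1/m) = (43.00)(1 − 1/(+5.5)) = 35.2 cm.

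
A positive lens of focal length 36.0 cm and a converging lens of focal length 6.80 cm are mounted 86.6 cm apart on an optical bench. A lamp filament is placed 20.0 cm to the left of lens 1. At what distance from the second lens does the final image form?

7.17 cm

Lens 1: 1/d_i1 = 1/f₁ − 1/d_o1 = 1/(36.0) − 1/(20.0) = -0.02222, so d_i1 = -45.00 cm.
The intermediate image is 45.00 cm to the left of lens 1 (virtual), which is 86.6 − (-45.00) = 131.6 cm to the left of lens 2, so d_o2 = +131.6 cm.
Lens 2: 1/d_i2 = 1/f₂ − 1/d_o2 = 1/(6.80) − 1/(131.6) = 0.1395, so d_i2 = 7.17 cm.
The final image is real, 7.17 cm to the right of lens 2 (overall magnification ≈ -0.12).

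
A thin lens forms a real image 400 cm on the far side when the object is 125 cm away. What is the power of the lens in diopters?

d_i = +400 cm.
1/f = 1/d_o + 1/d_i = 1/(125) + 1/(400) = 0.01050 cm⁻¹.
f = 95.24 cm = 0.9524 m, so P = 1/f = +1.05 D.

P = +1.05 D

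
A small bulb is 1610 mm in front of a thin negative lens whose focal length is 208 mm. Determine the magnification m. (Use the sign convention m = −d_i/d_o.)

For a negative lens, f = -208 mm.
1/d_i = 1/f − 1/d_o = 1/(-208.0) − 1/(1610) = -0.005429, so d_i = -184.2 mm.
m = −d_i/d_o = −(-184.2)/(1610) = +0.114.
The image is virtual, upright and reduced, on the same side as the object.

m = +0.114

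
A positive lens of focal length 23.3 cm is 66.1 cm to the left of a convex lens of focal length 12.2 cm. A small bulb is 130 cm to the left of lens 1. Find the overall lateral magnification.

Lens 1: 1/d_i1 = 1/(23.3) − 1/(130) = 0.03523, so d_i1 = 28.39 cm; m₁ = −d_i1/d_o1 = -0.2184.
d_o2 = 66.1 − (28.39) = 37.71 cm.
Lens 2: 1/d_i2 = 1/(12.2) − 1/(37.71) = 0.05545, so d_i2 = 18.03 cm; m₂ = −d_i2/d_o2 = -0.4782.
m = m₁·m₂ = (-0.2184)(-0.4782) = +0.104.

m = +0.104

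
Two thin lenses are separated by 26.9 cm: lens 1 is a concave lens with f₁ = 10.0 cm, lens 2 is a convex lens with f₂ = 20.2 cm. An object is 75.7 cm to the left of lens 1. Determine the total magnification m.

m = -0.152

f₁ = −10.0 cm (diverging).
Lens 1: 1/d_i1 = 1/(-10.0) − 1/(75.7) = -0.1132, so d_i1 = -8.833 cm; m₁ = −d_i1/d_o1 = +0.1167.
d_o2 = 26.9 − (-8.833) = 35.73 cm.
Lens 2: 1/d_i2 = 1/(20.2) − 1/(35.73) = 0.02152, so d_i2 = 46.47 cm; m₂ = −d_i2/d_o2 = -1.301.
m = m₁·m₂ = (+0.1167)(-1.301) = -0.152.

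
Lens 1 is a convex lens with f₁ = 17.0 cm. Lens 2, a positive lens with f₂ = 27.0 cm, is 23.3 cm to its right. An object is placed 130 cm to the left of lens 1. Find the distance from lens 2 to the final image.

4.34 cm

Lens 1: 1/d_i1 = 1/f₁ − 1/d_o1 = 1/(17.0) − 1/(130) = 0.05113, so d_i1 = 19.56 cm.
The intermediate image is 19.56 cm to the right of lens 1, which is 23.3 − (19.56) = 3.740 cm to the left of lens 2, so d_o2 = +3.740 cm.
Lens 2: 1/d_i2 = 1/f₂ − 1/d_o2 = 1/(27.0) − 1/(3.740) = -0.2303, so d_i2 = -4.34 cm.
The final image is virtual, 4.34 cm to the left of lens 2 (overall magnification ≈ -0.17).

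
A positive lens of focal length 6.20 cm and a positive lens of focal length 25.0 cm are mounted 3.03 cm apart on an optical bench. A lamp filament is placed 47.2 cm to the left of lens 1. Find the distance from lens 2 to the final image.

3.53 cm

Lens 1: 1/d_i1 = 1/f₁ − 1/d_o1 = 1/(6.20) − 1/(47.2) = 0.1401, so d_i1 = 7.138 cm.
The intermediate image is 7.138 cm to the right of lens 1, which lies 4.108 cm to the right of lens 2 — a virtual object — so d_o2 = −4.108 cm.
Lens 2: 1/d_i2 = 1/f₂ − 1/d_o2 = 1/(25.0) − 1/(-4.108) = 0.2834, so d_i2 = 3.53 cm.
The final image is real, 3.53 cm to the right of lens 2 (overall magnification ≈ -0.13).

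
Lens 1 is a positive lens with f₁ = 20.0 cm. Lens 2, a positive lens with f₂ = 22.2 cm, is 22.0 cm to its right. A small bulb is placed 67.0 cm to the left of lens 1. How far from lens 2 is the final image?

5.03 cm

Lens 1: 1/d_i1 = 1/f₁ − 1/d_o1 = 1/(20.0) − 1/(67.0) = 0.03507, so d_i1 = 28.51 cm.
The intermediate image is 28.51 cm to the right of lens 1, which lies 6.510 cm to the right of lens 2 — a virtual object — so d_o2 = −6.510 cm.
Lens 2: 1/d_i2 = 1/f₂ − 1/d_o2 = 1/(22.2) − 1/(-6.510) = 0.1987, so d_i2 = 5.03 cm.
The final image is real, 5.03 cm to the right of lens 2 (overall magnification ≈ -0.33).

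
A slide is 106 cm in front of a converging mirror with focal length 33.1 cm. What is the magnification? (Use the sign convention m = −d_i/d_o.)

m = -0.454

1/d_i = 1/f − 1/d_o = 1/(33.10) − 1/(106) = 0.02078, so d_i = 48.13 cm.
m = −d_i/d_o = −(48.13)/(106) = -0.454.
The image is real, inverted and reduced, in front of the mirror.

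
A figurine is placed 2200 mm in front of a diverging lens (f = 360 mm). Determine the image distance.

For a diverging lens, f = -360 mm.
Lens equation: 1/s_i = 1/f − 1/s_o = 1/(-360.0) − 1/(2200) = -0.002778 − 0.0004545 = -0.003232, so s_i = -309 mm.
The image is virtual, upright and reduced, on the same side as the object.

309 mm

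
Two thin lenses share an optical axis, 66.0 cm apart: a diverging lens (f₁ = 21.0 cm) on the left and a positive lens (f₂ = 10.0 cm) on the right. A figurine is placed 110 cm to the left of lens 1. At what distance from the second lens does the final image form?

11.4 cm

Lens 1 is diverging, so f₁ = −21.0 cm.
Lens 1: 1/d_i1 = 1/f₁ − 1/d_o1 = 1/(-21.0) − 1/(110) = -0.05671, so d_i1 = -17.63 cm.
The intermediate image is 17.63 cm to the left of lens 1 (virtual), which is 66.0 − (-17.63) = 83.63 cm to the left of lens 2, so d_o2 = +83.63 cm.
Lens 2: 1/d_i2 = 1/f₂ − 1/d_o2 = 1/(10.0) − 1/(83.63) = 0.08804, so d_i2 = 11.4 cm.
The final image is real, 11.4 cm to the right of lens 2 (overall magnification ≈ -0.022).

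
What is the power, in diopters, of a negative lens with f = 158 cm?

P = -0.633 D

For a negative lens, f = −158 cm.
f = -158 cm = -1.58 m.
P = 1/f = 1/(-1.58 m) = -0.633 D.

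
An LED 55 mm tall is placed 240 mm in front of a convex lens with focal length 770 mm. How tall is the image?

1/d_i = 1/f − 1/d_o = 1/(770.0) − 1/(240) = -0.002868, so d_i = -348.7 mm.
m = −d_i/d_o = +1.453.
|h_i| = |m|·h_o = 1.453 × 55 = 79.9 mm. The image is virtual, upright and enlarged, on the same side as the object.

79.9 mm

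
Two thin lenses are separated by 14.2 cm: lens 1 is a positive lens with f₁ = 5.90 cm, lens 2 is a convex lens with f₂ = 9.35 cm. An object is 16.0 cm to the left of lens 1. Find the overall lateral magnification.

Lens 1: 1/d_i1 = 1/(5.90) − 1/(16.0) = 0.1070, so d_i1 = 9.347 cm; m₁ = −d_i1/d_o1 = -0.5842.
d_o2 = 14.2 − (9.347) = 4.853 cm.
Lens 2: 1/d_i2 = 1/(9.35) − 1/(4.853) = -0.09911, so d_i2 = -10.09 cm; m₂ = −d_i2/d_o2 = +2.079.
m = m₁·m₂ = (-0.5842)(+2.079) = -1.21.

m = -1.21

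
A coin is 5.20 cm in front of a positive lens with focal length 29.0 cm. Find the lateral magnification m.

m = +1.22

1/d_i = 1/f − 1/d_o = 1/(29.00) − 1/(5.20) = -0.1578, so d_i = -6.336 cm.
m = −d_i/d_o = −(-6.336)/(5.20) = +1.22.
The image is virtual, upright and enlarged, on the same side as the object.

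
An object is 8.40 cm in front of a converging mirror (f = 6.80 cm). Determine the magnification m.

m = -4.25

1/d_i = 1/f − 1/d_o = 1/(6.800) − 1/(8.40) = 0.02801, so d_i = 35.70 cm.
m = −d_i/d_o = −(35.70)/(8.40) = -4.25.
The image is real, inverted and enlarged, in front of the mirror.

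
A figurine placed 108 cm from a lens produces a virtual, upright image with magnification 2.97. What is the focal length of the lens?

f = 163 cm (converging)

m = −d_i/d_o ⇒ d_i = −m·d_o = −(+2.97)·(108) = -320.8 cm.
1/f = 1/d_o + 1/d_i = 1/(108) + 1/(-320.8) = 0.006142, so f = 163 cm.
Since f is positive, the lens is converging.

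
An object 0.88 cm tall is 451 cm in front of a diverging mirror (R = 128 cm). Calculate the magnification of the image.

m = +0.124

f = R/2 = 128/2 = 64.00 cm; for a diverging mirror, f = -64.00 cm.
1/d_i = 1/f − 1/d_o = 1/(-64.00) − 1/(451) = -0.01784, so d_i = -56.05 cm.
m = −d_i/d_o = −(-56.05)/(451) = +0.124.
The image is virtual, upright and reduced, behind the mirror.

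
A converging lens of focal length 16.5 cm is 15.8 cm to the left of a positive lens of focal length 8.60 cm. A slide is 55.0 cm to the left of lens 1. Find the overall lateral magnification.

m = -0.225

Lens 1: 1/d_i1 = 1/(16.5) − 1/(55.0) = 0.04242, so d_i1 = 23.57 cm; m₁ = −d_i1/d_o1 = -0.4285.
d_o2 = 15.8 − (23.57) = -7.770 cm (virtual object).
Lens 2: 1/d_i2 = 1/(8.60) − 1/(-7.770) = 0.2450, so d_i2 = 4.082 cm; m₂ = −d_i2/d_o2 = +0.5254.
m = m₁·m₂ = (-0.4285)(+0.5254) = -0.225.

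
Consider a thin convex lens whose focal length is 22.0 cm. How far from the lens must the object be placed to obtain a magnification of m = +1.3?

5.08 cm

m = −d_i/d_o ⇒ d_i = −m·d_o.
1/f = 1/d_o + 1/d_i = 1/d_o − 1/(m·d_o) = (1 − 1/m)/d_o, so d_o = f(1 − 1/m) = (22.00)(1 − 1/(+1.3)) = 5.08 cm.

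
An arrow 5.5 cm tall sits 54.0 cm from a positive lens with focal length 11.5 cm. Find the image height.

1/d_i = 1/f − 1/d_o = 1/(11.50) − 1/(54.0) = 0.06844, so d_i = 14.61 cm.
m = −d_i/d_o = -0.2706.
|h_i| = |m|·h_o = 0.2706 × 5.5 = 1.49 cm. The image is real, inverted and reduced, on the far side of the lens.

1.49 cm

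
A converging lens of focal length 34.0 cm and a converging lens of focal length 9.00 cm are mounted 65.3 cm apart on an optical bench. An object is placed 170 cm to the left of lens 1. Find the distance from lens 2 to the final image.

Lens 1: 1/d_i1 = 1/f₁ − 1/d_o1 = 1/(34.0) − 1/(170) = 0.02353, so d_i1 = 42.50 cm.
The intermediate image is 42.50 cm to the right of lens 1, which is 65.3 − (42.50) = 22.80 cm to the left of lens 2, so d_o2 = +22.80 cm.
Lens 2: 1/d_i2 = 1/f₂ − 1/d_o2 = 1/(9.00) − 1/(22.80) = 0.06725, so d_i2 = 14.9 cm.
The final image is real, 14.9 cm to the right of lens 2 (overall magnification ≈ 0.16).

14.9 cm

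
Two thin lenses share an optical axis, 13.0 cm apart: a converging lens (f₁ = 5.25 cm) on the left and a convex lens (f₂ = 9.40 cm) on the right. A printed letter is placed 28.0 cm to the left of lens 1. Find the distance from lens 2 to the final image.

21.5 cm

Lens 1: 1/d_i1 = 1/f₁ − 1/d_o1 = 1/(5.25) − 1/(28.0) = 0.1548, so d_i1 = 6.462 cm.
The intermediate image is 6.462 cm to the right of lens 1, which is 13.0 − (6.462) = 6.538 cm to the left of lens 2, so d_o2 = +6.538 cm.
Lens 2: 1/d_i2 = 1/f₂ − 1/d_o2 = 1/(9.40) − 1/(6.538) = -0.04657, so d_i2 = -21.5 cm.
The final image is virtual, 21.5 cm to the left of lens 2 (overall magnification ≈ -0.76).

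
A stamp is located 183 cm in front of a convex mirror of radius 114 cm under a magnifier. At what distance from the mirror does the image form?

43.5 cm

f = R/2 = 114/2 = 57.00 cm; for a convex mirror, f = -57.00 cm.
Mirror equation: 1/q = 1/f − 1/p = 1/(-57.00) − 1/(183) = -0.01754 − 0.005464 = -0.02301, so q = -43.5 cm.
The image is virtual, upright and reduced, behind the mirror.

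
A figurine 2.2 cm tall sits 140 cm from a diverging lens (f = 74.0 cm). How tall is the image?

For a diverging lens, f = -74.0 cm.
1/d_i = 1/f − 1/d_o = 1/(-74.00) − 1/(140) = -0.02066, so d_i = -48.41 cm.
m = −d_i/d_o = +0.3458.
|h_i| = |m|·h_o = 0.3458 × 2.2 = 0.761 cm. The image is virtual, upright and reduced, on the same side as the object.

0.761 cm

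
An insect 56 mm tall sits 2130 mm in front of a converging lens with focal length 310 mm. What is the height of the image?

1/d_i = 1/f − 1/d_o = 1/(310.0) − 1/(2130) = 0.002756, so d_i = 362.8 mm.
m = −d_i/d_o = -0.1703.
|h_i| = |m|·h_o = 0.1703 × 56 = 9.54 mm. The image is real, inverted and reduced, on the far side of the lens.

9.54 mm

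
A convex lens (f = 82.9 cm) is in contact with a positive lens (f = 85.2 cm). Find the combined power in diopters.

P = +2.38 D

P₁ = 1/f₁ = 1/(0.829 m) = +1.206 D; P₂ = 1/f₂ = 1/(0.852 m) = +1.174 D.
For thin lenses in contact, P = P₁ + P₂ = (+1.206) + (+1.174) = +2.38 D.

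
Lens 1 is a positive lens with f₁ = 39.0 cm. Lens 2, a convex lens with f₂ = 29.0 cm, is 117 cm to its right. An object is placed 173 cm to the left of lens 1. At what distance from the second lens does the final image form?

51.3 cm

Lens 1: 1/d_i1 = 1/f₁ − 1/d_o1 = 1/(39.0) − 1/(173) = 0.01986, so d_i1 = 50.35 cm.
The intermediate image is 50.35 cm to the right of lens 1, which is 117 − (50.35) = 66.65 cm to the left of lens 2, so d_o2 = +66.65 cm.
Lens 2: 1/d_i2 = 1/f₂ − 1/d_o2 = 1/(29.0) − 1/(66.65) = 0.01948, so d_i2 = 51.3 cm.
The final image is real, 51.3 cm to the right of lens 2 (overall magnification ≈ 0.22).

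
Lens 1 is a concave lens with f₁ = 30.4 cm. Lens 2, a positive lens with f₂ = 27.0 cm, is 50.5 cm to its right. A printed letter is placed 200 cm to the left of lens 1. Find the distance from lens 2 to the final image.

Lens 1 is diverging, so f₁ = −30.4 cm.
Lens 1: 1/d_i1 = 1/f₁ − 1/d_o1 = 1/(-30.4) − 1/(200) = -0.03789, so d_i1 = -26.39 cm.
The intermediate image is 26.39 cm to the left of lens 1 (virtual), which is 50.5 − (-26.39) = 76.89 cm to the left of lens 2, so d_o2 = +76.89 cm.
Lens 2: 1/d_i2 = 1/f₂ − 1/d_o2 = 1/(27.0) − 1/(76.89) = 0.02403, so d_i2 = 41.6 cm.
The final image is real, 41.6 cm to the right of lens 2 (overall magnification ≈ -0.071).

41.6 cm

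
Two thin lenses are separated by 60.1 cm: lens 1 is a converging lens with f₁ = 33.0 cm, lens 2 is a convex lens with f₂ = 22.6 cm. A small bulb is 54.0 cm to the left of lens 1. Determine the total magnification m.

Lens 1: 1/d_i1 = 1/(33.0) − 1/(54.0) = 0.01178, so d_i1 = 84.86 cm; m₁ = −d_i1/d_o1 = -1.571.
d_o2 = 60.1 − (84.86) = -24.76 cm (virtual object).
Lens 2: 1/d_i2 = 1/(22.6) − 1/(-24.76) = 0.08464, so d_i2 = 11.82 cm; m₂ = −d_i2/d_o2 = +0.4772.
m = m₁·m₂ = (-1.571)(+0.4772) = -0.750.

m = -0.750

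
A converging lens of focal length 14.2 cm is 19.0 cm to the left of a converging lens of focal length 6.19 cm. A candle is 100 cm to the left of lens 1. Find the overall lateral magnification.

Lens 1: 1/d_i1 = 1/(14.2) − 1/(100) = 0.06042, so d_i1 = 16.55 cm; m₁ = −d_i1/d_o1 = -0.1655.
d_o2 = 19.0 − (16.55) = 2.450 cm.
Lens 2: 1/d_i2 = 1/(6.19) − 1/(2.450) = -0.2466, so d_i2 = -4.055 cm; m₂ = −d_i2/d_o2 = +1.655.
m = m₁·m₂ = (-0.1655)(+1.655) = -0.274.

m = -0.274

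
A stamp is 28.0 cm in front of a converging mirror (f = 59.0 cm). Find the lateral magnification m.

m = +1.90

1/d_i = 1/f − 1/d_o = 1/(59.00) − 1/(28.0) = -0.01877, so d_i = -53.29 cm.
m = −d_i/d_o = −(-53.29)/(28.0) = +1.90.
The image is virtual, upright and enlarged, behind the mirror.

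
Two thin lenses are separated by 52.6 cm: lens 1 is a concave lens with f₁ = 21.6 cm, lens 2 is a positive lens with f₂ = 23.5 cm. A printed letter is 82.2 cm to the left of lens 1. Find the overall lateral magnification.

m = -0.106

f₁ = −21.6 cm (diverging).
Lens 1: 1/d_i1 = 1/(-21.6) − 1/(82.2) = -0.05846, so d_i1 = -17.11 cm; m₁ = −d_i1/d_o1 = +0.2082.
d_o2 = 52.6 − (-17.11) = 69.71 cm.
Lens 2: 1/d_i2 = 1/(23.5) − 1/(69.71) = 0.02821, so d_i2 = 35.45 cm; m₂ = −d_i2/d_o2 = -0.5085.
m = m₁·m₂ = (+0.2082)(-0.5085) = -0.106.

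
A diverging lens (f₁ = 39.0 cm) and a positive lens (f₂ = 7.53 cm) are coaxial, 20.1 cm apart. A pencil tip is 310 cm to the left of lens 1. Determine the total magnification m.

f₁ = −39.0 cm (diverging).
Lens 1: 1/d_i1 = 1/(-39.0) − 1/(310) = -0.02887, so d_i1 = -34.64 cm; m₁ = −d_i1/d_o1 = +0.1117.
d_o2 = 20.1 − (-34.64) = 54.74 cm.
Lens 2: 1/d_i2 = 1/(7.53) − 1/(54.74) = 0.1145, so d_i2 = 8.731 cm; m₂ = −d_i2/d_o2 = -0.1595.
m = m₁·m₂ = (+0.1117)(-0.1595) = -0.0178.

m = -0.0178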